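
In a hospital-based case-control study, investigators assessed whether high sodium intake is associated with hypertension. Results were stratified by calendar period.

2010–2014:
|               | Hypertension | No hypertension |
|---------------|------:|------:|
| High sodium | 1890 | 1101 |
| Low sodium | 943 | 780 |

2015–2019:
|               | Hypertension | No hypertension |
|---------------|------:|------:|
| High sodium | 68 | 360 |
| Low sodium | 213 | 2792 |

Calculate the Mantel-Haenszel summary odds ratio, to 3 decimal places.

OR_MH = Σ(aᵢdᵢ/nᵢ) / Σ(bᵢcᵢ/nᵢ), where nᵢ is the stratum total.
Stratum 1 (2010–2014): n = 4714; a·d/n = 1890·780/4714 = 312.7280; b·c/n = 1101·943/4714 = 220.2467
Stratum 2 (2015–2019): n = 3433; a·d/n = 68·2792/3433 = 55.3032; b·c/n = 360·213/3433 = 22.3361
OR_MH = (312.7280 + 55.3032) / (220.2467 + 22.3361) = 368.0313 / 242.5829 = 1.51714

1.517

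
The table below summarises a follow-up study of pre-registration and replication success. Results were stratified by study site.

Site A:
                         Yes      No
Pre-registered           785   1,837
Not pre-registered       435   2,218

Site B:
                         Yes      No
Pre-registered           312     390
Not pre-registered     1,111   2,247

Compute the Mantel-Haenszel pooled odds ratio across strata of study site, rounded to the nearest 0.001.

OR_MH = Σ(aᵢdᵢ/nᵢ) / Σ(bᵢcᵢ/nᵢ), where nᵢ is the stratum total.
Stratum 1 (Site A): n = 5275; a·d/n = 785·2218/5275 = 330.0720; b·c/n = 1837·435/5275 = 151.4872
Stratum 2 (Site B): n = 4060; a·d/n = 312·2247/4060 = 172.6759; b·c/n = 390·1111/4060 = 106.7217
OR_MH = (330.0720 + 172.6759) / (151.4872 + 106.7217) = 502.7479 / 258.2089 = 1.94706

1.947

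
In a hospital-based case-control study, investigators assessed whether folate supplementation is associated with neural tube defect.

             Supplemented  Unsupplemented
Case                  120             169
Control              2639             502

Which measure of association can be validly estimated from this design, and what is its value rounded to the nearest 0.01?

Reading the table with exposure as columns: a = 120 (Supplemented, case), b = 2639 (Supplemented, non-case), c = 169 (Unsupplemented, case), d = 502.
This is a hospital-based case-control study: participants were sampled on outcome status, so risks in the source population cannot be estimated directly — relative risk is not valid here. The odds ratio is the appropriate measure.
OR = (a·d)/(b·c) = (120 × 502) / (2639 × 169) = 60240 / 445991 = 0.13507

0.14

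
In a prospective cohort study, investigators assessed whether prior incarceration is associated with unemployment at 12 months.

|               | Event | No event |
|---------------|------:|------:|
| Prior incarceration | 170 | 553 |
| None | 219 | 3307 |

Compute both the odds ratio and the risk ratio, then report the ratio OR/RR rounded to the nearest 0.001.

1.226

Cells: a = 170, b = 553, c = 219, d = 3307.
OR = (170·3307)/(553·219) = 562190/121107 = 4.64209
Risk in exposed = 170/723 = 0.23513; risk in unexposed = 219/3526 = 0.06211; RR = 3.78572
OR/RR = 4.64209 / 3.78572 = 1.22621
The outcome is not rare, so the OR lies further from 1 than the RR.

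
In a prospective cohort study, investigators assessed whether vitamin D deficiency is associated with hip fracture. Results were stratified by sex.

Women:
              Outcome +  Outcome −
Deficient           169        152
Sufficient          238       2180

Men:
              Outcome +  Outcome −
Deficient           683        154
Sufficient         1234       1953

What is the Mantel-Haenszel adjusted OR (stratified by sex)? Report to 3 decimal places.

OR_MH = Σ(aᵢdᵢ/nᵢ) / Σ(bᵢcᵢ/nᵢ), where nᵢ is the stratum total.
Stratum 1 (Women): n = 2739; a·d/n = 169·2180/2739 = 134.5089; b·c/n = 152·238/2739 = 13.2077
Stratum 2 (Men): n = 4024; a·d/n = 683·1953/4024 = 331.4858; b·c/n = 154·1234/4024 = 47.2256
OR_MH = (134.5089 + 331.4858) / (13.2077 + 47.2256) = 465.9948 / 60.4334 = 7.71088

7.711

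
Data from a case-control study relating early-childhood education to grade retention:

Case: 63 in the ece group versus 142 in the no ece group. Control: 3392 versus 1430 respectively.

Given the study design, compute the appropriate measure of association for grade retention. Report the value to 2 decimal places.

0.19

From the description: a = 63, b = 3392, c = 142, d = 1430.
This is a case-control study: participants were sampled on outcome status, so risks in the source population cannot be estimated directly — relative risk is not valid here. The odds ratio is the appropriate measure.
OR = (a·d)/(b·c) = (63 × 1430) / (3392 × 142) = 90090 / 481664 = 0.18704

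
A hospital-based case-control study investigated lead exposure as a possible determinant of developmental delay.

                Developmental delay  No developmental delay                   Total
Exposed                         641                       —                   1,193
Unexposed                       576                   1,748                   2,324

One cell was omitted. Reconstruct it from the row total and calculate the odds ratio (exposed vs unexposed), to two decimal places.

3.52

The missing cell is in the exposed row: 1193 − 641 = 552.
So a = 641, b = 552, c = 576, d = 1748.
OR = (a·d)/(b·c) = (641 × 1748) / (552 × 576) = 1120468 / 317952 = 3.52402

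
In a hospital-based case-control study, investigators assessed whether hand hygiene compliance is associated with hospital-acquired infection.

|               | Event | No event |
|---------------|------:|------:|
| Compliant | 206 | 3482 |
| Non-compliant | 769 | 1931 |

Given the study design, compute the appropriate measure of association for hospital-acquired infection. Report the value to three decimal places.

Cells: a = 206, b = 3482, c = 769, d = 1931.
This is a hospital-based case-control study: participants were sampled on outcome status, so risks in the source population cannot be estimated directly — relative risk is not valid here. The odds ratio is the appropriate measure.
OR = (a·d)/(b·c) = (206 × 1931) / (3482 × 769) = 397786 / 2677658 = 0.14856

0.149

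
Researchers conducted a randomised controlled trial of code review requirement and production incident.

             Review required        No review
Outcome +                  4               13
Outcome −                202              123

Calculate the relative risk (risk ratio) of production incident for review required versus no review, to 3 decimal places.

Reading the table with exposure as columns: a = 4 (Review required, case), b = 202 (Review required, non-case), c = 13 (No review, case), d = 123.
Risk in exposed = 4/206 = 0.01942; risk in unexposed = 13/136 = 0.09559.
RR = 0.01942 / 0.09559 = 0.20314
The risk is 80% lower among the exposed than among the unexposed.

0.203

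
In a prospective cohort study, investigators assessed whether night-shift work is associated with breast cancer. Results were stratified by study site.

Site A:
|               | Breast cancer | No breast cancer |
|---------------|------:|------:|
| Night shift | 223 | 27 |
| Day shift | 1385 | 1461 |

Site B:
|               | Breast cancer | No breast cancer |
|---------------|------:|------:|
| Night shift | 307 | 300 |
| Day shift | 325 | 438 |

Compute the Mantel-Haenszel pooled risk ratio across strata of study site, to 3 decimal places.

1.470

RR_MH = Σ(aᵢ·n₀ᵢ/nᵢ) / Σ(cᵢ·n₁ᵢ/nᵢ), with n₁ᵢ = aᵢ+bᵢ (exposed), n₀ᵢ = cᵢ+dᵢ (unexposed), nᵢ = n₁ᵢ+n₀ᵢ.
Stratum 1 (Site A): n₁ = 250, n₀ = 2846, n = 3096; a·n₀/n = 223·2846/3096 = 204.9929; c·n₁/n = 1385·250/3096 = 111.8379
Stratum 2 (Site B): n₁ = 607, n₀ = 763, n = 1370; a·n₀/n = 307·763/1370 = 170.9788; c·n₁/n = 325·607/1370 = 143.9964
RR_MH = (204.9929 + 170.9788) / (111.8379 + 143.9964) = 375.9717 / 255.8342 = 1.46959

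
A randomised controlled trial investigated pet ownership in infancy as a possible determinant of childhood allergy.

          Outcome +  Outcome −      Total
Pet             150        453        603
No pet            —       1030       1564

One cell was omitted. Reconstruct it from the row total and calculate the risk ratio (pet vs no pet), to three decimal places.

The missing cell is in the unexposed row: 1564 − 1030 = 534.
So a = 150, b = 453, c = 534, d = 1030.
RR = [a/(a+b)] / [c/(c+d)] = (150/603) / (534/1564) = 0.24876/0.34143 = 0.72857

0.729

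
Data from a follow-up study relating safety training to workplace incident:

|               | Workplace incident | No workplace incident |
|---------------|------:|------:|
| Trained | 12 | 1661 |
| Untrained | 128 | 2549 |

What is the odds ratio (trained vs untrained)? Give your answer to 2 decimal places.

0.14

Cells: a = 12, b = 1661, c = 128, d = 2549.
OR = (a·d)/(b·c) = (12 × 2549) / (1661 × 128) = 30588 / 212608 = 0.14387
Exposure is associated with lower odds of workplace incident (OR = 0.14 < 1).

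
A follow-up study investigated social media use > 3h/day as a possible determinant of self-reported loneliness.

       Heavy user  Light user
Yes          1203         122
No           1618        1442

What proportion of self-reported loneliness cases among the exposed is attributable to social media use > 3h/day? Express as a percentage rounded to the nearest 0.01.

81.71

Reading the table with exposure as columns: a = 1203 (Heavy user, case), b = 1618 (Heavy user, non-case), c = 122 (Light user, case), d = 1442.
Risk in exposed = 1203/2821 = 0.42644; risk in unexposed = 122/1564 = 0.07801.
RR = 0.42644/0.07801 = 5.46688
AR% = (RR − 1)/RR × 100 = (5.46688 − 1)/5.46688 × 100 = 81.7080%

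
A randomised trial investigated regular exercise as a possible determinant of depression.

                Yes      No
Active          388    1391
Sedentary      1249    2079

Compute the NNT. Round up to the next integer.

Risk in treated group = 388/1779 = 0.21810; risk in control = 1249/3328 = 0.37530.
Absolute risk reduction = 0.37530 − 0.21810 = 0.15720
NNT = 1 / ARR = 1 / 0.15720 = 6.361 → round up → 7

7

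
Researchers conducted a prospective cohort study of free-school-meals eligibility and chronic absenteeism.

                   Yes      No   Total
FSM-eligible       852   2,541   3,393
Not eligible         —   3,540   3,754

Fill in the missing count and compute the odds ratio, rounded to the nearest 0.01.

5.55

The missing cell is in the unexposed row: 3754 − 3540 = 214.
So a = 852, b = 2541, c = 214, d = 3540.
OR = (a·d)/(b·c) = (852 × 3540) / (2541 × 214) = 3016080 / 543774 = 5.54657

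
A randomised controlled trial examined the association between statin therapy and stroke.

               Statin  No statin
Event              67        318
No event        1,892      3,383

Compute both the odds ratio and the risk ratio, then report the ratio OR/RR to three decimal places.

0.946

Reading the table with exposure as columns: a = 67 (Statin, case), b = 1892 (Statin, non-case), c = 318 (No statin, case), d = 3383.
OR = (67·3383)/(1892·318) = 226661/601656 = 0.37673
Risk in exposed = 67/1959 = 0.03420; risk in unexposed = 318/3701 = 0.08592; RR = 0.39805
OR/RR = 0.37673 / 0.39805 = 0.94645
The outcome is rare in both groups, so OR ≈ RR (ratio near 1).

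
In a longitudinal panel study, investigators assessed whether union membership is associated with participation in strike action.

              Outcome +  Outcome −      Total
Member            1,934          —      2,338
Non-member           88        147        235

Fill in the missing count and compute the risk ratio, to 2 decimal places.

The missing cell is in the exposed row: 2338 − 1934 = 404.
So a = 1934, b = 404, c = 88, d = 147.
RR = [a/(a+b)] / [c/(c+d)] = (1934/2338) / (88/235) = 0.82720/0.37447 = 2.20901

2.21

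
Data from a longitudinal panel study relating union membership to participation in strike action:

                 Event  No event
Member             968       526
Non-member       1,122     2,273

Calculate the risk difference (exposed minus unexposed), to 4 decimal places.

Cells: a = 968, b = 526, c = 1122, d = 2273.
Risk in exposed = 968/1494 = 0.647925; risk in unexposed = 1122/3395 = 0.330486.
Risk difference = 0.647925 − 0.330486 = 0.317439

0.3174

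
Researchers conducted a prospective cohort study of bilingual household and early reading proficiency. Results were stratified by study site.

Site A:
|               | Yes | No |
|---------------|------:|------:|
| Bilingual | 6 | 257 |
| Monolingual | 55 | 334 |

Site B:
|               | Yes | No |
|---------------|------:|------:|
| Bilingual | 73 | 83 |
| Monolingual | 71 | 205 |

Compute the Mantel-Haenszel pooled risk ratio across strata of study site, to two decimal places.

RR_MH = Σ(aᵢ·n₀ᵢ/nᵢ) / Σ(cᵢ·n₁ᵢ/nᵢ), with n₁ᵢ = aᵢ+bᵢ (exposed), n₀ᵢ = cᵢ+dᵢ (unexposed), nᵢ = n₁ᵢ+n₀ᵢ.
Stratum 1 (Site A): n₁ = 263, n₀ = 389, n = 652; a·n₀/n = 6·389/652 = 3.5798; c·n₁/n = 55·263/652 = 22.1856
Stratum 2 (Site B): n₁ = 156, n₀ = 276, n = 432; a·n₀/n = 73·276/432 = 46.6389; c·n₁/n = 71·156/432 = 25.6389
RR_MH = (3.5798 + 46.6389) / (22.1856 + 25.6389) = 50.2186 / 47.8245 = 1.05006

1.05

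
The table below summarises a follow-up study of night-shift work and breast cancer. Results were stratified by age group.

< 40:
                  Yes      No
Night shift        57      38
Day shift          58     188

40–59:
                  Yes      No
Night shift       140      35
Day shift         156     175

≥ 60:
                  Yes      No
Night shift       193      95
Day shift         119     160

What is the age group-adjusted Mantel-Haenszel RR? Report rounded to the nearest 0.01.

RR_MH = Σ(aᵢ·n₀ᵢ/nᵢ) / Σ(cᵢ·n₁ᵢ/nᵢ), with n₁ᵢ = aᵢ+bᵢ (exposed), n₀ᵢ = cᵢ+dᵢ (unexposed), nᵢ = n₁ᵢ+n₀ᵢ.
Stratum 1 (< 40): n₁ = 95, n₀ = 246, n = 341; a·n₀/n = 57·246/341 = 41.1202; c·n₁/n = 58·95/341 = 16.1584
Stratum 2 (40–59): n₁ = 175, n₀ = 331, n = 506; a·n₀/n = 140·331/506 = 91.5810; c·n₁/n = 156·175/506 = 53.9526
Stratum 3 (≥ 60): n₁ = 288, n₀ = 279, n = 567; a·n₀/n = 193·279/567 = 94.9683; c·n₁/n = 119·288/567 = 60.4444
RR_MH = (41.1202 + 91.5810 + 94.9683) / (16.1584 + 53.9526 + 60.4444) = 227.6695 / 130.5554 = 1.74385

1.74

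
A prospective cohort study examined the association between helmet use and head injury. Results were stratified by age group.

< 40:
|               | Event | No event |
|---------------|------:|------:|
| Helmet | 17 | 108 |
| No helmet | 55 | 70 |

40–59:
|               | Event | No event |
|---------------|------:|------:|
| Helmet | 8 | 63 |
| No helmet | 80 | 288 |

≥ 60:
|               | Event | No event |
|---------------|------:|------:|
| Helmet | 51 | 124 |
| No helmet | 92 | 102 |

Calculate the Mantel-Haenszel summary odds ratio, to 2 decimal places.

0.36

OR_MH = Σ(aᵢdᵢ/nᵢ) / Σ(bᵢcᵢ/nᵢ), where nᵢ is the stratum total.
Stratum 1 (< 40): n = 250; a·d/n = 17·70/250 = 4.7600; b·c/n = 108·55/250 = 23.7600
Stratum 2 (40–59): n = 439; a·d/n = 8·288/439 = 5.2483; b·c/n = 63·80/439 = 11.4806
Stratum 3 (≥ 60): n = 369; a·d/n = 51·102/369 = 14.0976; b·c/n = 124·92/369 = 30.9160
OR_MH = (4.7600 + 5.2483 + 14.0976) / (23.7600 + 11.4806 + 30.9160) = 24.1059 / 66.1566 = 0.36438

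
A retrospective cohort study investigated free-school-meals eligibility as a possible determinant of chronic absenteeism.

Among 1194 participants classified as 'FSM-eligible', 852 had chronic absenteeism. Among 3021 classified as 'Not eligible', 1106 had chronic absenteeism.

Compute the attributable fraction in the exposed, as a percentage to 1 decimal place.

From the description: a = 852, b = 342, c = 1106, d = 1915.
Risk in exposed = 852/1194 = 0.71357; risk in unexposed = 1106/3021 = 0.36610.
RR = 0.71357/0.36610 = 1.94909
AR% = (RR − 1)/RR × 100 = (1.94909 − 1)/1.94909 × 100 = 48.6939%

48.7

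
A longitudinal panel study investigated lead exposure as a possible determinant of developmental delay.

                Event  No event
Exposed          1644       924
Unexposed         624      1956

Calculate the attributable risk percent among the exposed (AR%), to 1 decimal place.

Cells: a = 1644, b = 924, c = 624, d = 1956.
Risk in exposed = 1644/2568 = 0.64019; risk in unexposed = 624/2580 = 0.24186.
RR = 0.64019/0.24186 = 2.64693
AR% = (RR − 1)/RR × 100 = (2.64693 − 1)/2.64693 × 100 = 62.2203%

62.2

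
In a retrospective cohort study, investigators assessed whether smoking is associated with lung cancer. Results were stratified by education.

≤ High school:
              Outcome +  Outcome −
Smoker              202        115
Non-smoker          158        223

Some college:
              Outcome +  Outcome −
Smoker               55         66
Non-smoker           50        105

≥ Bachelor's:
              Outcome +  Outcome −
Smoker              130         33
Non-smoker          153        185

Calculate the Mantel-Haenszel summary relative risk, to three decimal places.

RR_MH = Σ(aᵢ·n₀ᵢ/nᵢ) / Σ(cᵢ·n₁ᵢ/nᵢ), with n₁ᵢ = aᵢ+bᵢ (exposed), n₀ᵢ = cᵢ+dᵢ (unexposed), nᵢ = n₁ᵢ+n₀ᵢ.
Stratum 1 (≤ High school): n₁ = 317, n₀ = 381, n = 698; a·n₀/n = 202·381/698 = 110.2607; c·n₁/n = 158·317/698 = 71.7564
Stratum 2 (Some college): n₁ = 121, n₀ = 155, n = 276; a·n₀/n = 55·155/276 = 30.8877; c·n₁/n = 50·121/276 = 21.9203
Stratum 3 (≥ Bachelor's): n₁ = 163, n₀ = 338, n = 501; a·n₀/n = 130·338/501 = 87.7046; c·n₁/n = 153·163/501 = 49.7784
RR_MH = (110.2607 + 30.8877 + 87.7046) / (71.7564 + 21.9203 + 49.7784) = 228.8530 / 143.4552 = 1.59529

1.595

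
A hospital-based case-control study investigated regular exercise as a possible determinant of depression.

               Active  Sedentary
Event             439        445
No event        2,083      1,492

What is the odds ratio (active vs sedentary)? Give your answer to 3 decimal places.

Reading the table with exposure as columns: a = 439 (Active, case), b = 2083 (Active, non-case), c = 445 (Sedentary, case), d = 1492.
OR = (a·d)/(b·c) = (439 × 1492) / (2083 × 445) = 654988 / 926935 = 0.70662
Exposure is associated with lower odds of depression (OR = 0.71 < 1).

0.707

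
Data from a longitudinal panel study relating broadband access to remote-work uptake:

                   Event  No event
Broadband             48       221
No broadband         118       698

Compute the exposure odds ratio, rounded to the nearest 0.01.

Cells: a = 48, b = 221, c = 118, d = 698.
OR = (a·d)/(b·c) = (48 × 698) / (221 × 118) = 33504 / 26078 = 1.28476
The odds of remote-work uptake are about 1.28 times as high in the broadband group.

1.28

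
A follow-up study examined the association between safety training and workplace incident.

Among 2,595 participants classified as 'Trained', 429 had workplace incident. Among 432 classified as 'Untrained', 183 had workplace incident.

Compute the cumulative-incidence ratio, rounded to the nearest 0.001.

From the description: a = 429, b = 2166, c = 183, d = 249.
Risk in exposed = 429/2595 = 0.16532; risk in unexposed = 183/432 = 0.42361.
RR = 0.16532 / 0.42361 = 0.39026
The risk is 61% lower among the exposed than among the unexposed.

0.390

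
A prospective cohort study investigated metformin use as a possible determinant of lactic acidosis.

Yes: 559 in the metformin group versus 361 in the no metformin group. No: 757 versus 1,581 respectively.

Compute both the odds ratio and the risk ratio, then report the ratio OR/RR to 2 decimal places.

1.42

From the description: a = 559, b = 757, c = 361, d = 1581.
OR = (559·1581)/(757·361) = 883779/273277 = 3.23400
Risk in exposed = 559/1316 = 0.42477; risk in unexposed = 361/1942 = 0.18589; RR = 2.28506
OR/RR = 3.23400 / 2.28506 = 1.41528
The outcome is not rare, so the OR lies further from 1 than the RR.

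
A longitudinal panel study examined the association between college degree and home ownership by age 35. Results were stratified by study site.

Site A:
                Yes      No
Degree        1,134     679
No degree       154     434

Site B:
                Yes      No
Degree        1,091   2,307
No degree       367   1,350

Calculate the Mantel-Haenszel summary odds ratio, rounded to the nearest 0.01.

OR_MH = Σ(aᵢdᵢ/nᵢ) / Σ(bᵢcᵢ/nᵢ), where nᵢ is the stratum total.
Stratum 1 (Site A): n = 2401; a·d/n = 1134·434/2401 = 204.9796; b·c/n = 679·154/2401 = 43.5510
Stratum 2 (Site B): n = 5115; a·d/n = 1091·1350/5115 = 287.9472; b·c/n = 2307·367/5115 = 165.5267
OR_MH = (204.9796 + 287.9472) / (43.5510 + 165.5267) = 492.9268 / 209.0777 = 2.35762

2.36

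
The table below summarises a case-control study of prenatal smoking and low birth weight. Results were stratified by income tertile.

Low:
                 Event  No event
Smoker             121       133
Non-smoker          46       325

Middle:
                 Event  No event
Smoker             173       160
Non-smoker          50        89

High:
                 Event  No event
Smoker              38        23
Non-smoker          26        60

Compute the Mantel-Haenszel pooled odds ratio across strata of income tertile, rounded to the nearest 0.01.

OR_MH = Σ(aᵢdᵢ/nᵢ) / Σ(bᵢcᵢ/nᵢ), where nᵢ is the stratum total.
Stratum 1 (Low): n = 625; a·d/n = 121·325/625 = 62.9200; b·c/n = 133·46/625 = 9.7888
Stratum 2 (Middle): n = 472; a·d/n = 173·89/472 = 32.6208; b·c/n = 160·50/472 = 16.9492
Stratum 3 (High): n = 147; a·d/n = 38·60/147 = 15.5102; b·c/n = 23·26/147 = 4.0680
OR_MH = (62.9200 + 32.6208 + 15.5102) / (9.7888 + 16.9492 + 4.0680) = 111.0510 / 30.8060 = 3.60485

3.60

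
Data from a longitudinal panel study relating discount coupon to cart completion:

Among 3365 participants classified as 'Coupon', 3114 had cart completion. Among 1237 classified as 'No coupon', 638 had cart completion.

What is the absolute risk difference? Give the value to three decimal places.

From the description: a = 3114, b = 251, c = 638, d = 599.
Risk in exposed = 3114/3365 = 0.925409; risk in unexposed = 638/1237 = 0.515764.
Risk difference = 0.925409 − 0.515764 = 0.409645

0.410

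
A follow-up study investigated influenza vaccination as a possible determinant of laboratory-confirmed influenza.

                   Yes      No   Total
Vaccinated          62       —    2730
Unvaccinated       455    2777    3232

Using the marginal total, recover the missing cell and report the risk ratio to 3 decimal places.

The missing cell is in the exposed row: 2730 − 62 = 2668.
So a = 62, b = 2668, c = 455, d = 2777.
RR = [a/(a+b)] / [c/(c+d)] = (62/2730) / (455/3232) = 0.02271/0.14078 = 0.16132

0.161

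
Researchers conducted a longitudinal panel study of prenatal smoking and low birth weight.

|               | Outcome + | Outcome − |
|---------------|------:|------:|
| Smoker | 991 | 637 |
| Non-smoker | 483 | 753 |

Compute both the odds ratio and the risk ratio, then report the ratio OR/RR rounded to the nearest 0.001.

Cells: a = 991, b = 637, c = 483, d = 753.
OR = (991·753)/(637·483) = 746223/307671 = 2.42539
Risk in exposed = 991/1628 = 0.60872; risk in unexposed = 483/1236 = 0.39078; RR = 1.55772
OR/RR = 2.42539 / 1.55772 = 1.55701
The outcome is not rare, so the OR lies further from 1 than the RR.

1.557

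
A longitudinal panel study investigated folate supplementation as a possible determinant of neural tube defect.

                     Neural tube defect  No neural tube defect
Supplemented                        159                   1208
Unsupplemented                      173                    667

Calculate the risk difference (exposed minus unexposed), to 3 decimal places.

Cells: a = 159, b = 1208, c = 173, d = 667.
Risk in exposed = 159/1367 = 0.116313; risk in unexposed = 173/840 = 0.205952.
Risk difference = 0.116313 − 0.205952 = -0.089639

-0.090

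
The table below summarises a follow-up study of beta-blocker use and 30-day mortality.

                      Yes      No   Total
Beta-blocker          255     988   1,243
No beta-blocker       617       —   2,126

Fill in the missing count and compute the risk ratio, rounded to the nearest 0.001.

0.707

The missing cell is in the unexposed row: 2126 − 617 = 1509.
So a = 255, b = 988, c = 617, d = 1509.
RR = [a/(a+b)] / [c/(c+d)] = (255/1243) / (617/2126) = 0.20515/0.29022 = 0.70688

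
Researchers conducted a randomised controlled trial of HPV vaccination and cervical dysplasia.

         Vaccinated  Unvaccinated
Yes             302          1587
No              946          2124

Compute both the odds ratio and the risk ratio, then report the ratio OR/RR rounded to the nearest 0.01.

0.76

Reading the table with exposure as columns: a = 302 (Vaccinated, case), b = 946 (Vaccinated, non-case), c = 1587 (Unvaccinated, case), d = 2124.
OR = (302·2124)/(946·1587) = 641448/1501302 = 0.42726
Risk in exposed = 302/1248 = 0.24199; risk in unexposed = 1587/3711 = 0.42765; RR = 0.56586
OR/RR = 0.42726 / 0.56586 = 0.75507
The outcome is not rare, so the OR lies further from 1 than the RR.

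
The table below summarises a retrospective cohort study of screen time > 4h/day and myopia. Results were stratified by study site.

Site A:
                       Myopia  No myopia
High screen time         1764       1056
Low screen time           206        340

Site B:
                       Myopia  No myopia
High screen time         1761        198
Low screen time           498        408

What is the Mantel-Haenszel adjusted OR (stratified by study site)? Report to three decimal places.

4.331

OR_MH = Σ(aᵢdᵢ/nᵢ) / Σ(bᵢcᵢ/nᵢ), where nᵢ is the stratum total.
Stratum 1 (Site A): n = 3366; a·d/n = 1764·340/3366 = 178.1818; b·c/n = 1056·206/3366 = 64.6275
Stratum 2 (Site B): n = 2865; a·d/n = 1761·408/2865 = 250.7812; b·c/n = 198·498/2865 = 34.4168
OR_MH = (178.1818 + 250.7812) / (64.6275 + 34.4168) = 428.9630 / 99.0442 = 4.33103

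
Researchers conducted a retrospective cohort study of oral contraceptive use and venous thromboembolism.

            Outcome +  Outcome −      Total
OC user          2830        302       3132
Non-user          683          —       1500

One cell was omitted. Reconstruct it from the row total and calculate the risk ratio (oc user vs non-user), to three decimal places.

1.984

The missing cell is in the unexposed row: 1500 − 683 = 817.
So a = 2830, b = 302, c = 683, d = 817.
RR = [a/(a+b)] / [c/(c+d)] = (2830/3132) / (683/1500) = 0.90358/0.45533 = 1.98443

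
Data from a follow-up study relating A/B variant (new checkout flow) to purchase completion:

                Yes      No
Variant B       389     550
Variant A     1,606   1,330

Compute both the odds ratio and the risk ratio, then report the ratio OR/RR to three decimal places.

Cells: a = 389, b = 550, c = 1606, d = 1330.
OR = (389·1330)/(550·1606) = 517370/883300 = 0.58572
Risk in exposed = 389/939 = 0.41427; risk in unexposed = 1606/2936 = 0.54700; RR = 0.75735
OR/RR = 0.58572 / 0.75735 = 0.77339
The outcome is not rare, so the OR lies further from 1 than the RR.

0.773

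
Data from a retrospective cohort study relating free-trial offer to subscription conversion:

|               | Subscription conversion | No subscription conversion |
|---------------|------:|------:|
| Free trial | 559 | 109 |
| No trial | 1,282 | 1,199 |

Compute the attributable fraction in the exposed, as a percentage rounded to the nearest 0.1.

Cells: a = 559, b = 109, c = 1282, d = 1199.
Risk in exposed = 559/668 = 0.83683; risk in unexposed = 1282/2481 = 0.51673.
RR = 0.83683/0.51673 = 1.61947
AR% = (RR − 1)/RR × 100 = (1.61947 − 1)/1.61947 × 100 = 38.2516%

38.3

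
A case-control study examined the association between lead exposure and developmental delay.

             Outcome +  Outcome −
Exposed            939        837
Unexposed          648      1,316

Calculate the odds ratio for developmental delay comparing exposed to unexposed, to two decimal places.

Cells: a = 939, b = 837, c = 648, d = 1316.
OR = (a·d)/(b·c) = (939 × 1316) / (837 × 648) = 1235724 / 542376 = 2.27835
The odds of developmental delay are about 2.28 times as high in the exposed group.

2.28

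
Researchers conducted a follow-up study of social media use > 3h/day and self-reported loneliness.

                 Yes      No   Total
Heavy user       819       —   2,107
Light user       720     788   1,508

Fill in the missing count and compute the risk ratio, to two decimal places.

The missing cell is in the exposed row: 2107 − 819 = 1288.
So a = 819, b = 1288, c = 720, d = 788.
RR = [a/(a+b)] / [c/(c+d)] = (819/2107) / (720/1508) = 0.38870/0.47745 = 0.81412

0.81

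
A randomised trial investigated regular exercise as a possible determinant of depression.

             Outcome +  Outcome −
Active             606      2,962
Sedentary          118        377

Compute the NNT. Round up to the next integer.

15

Risk in treated group = 606/3568 = 0.16984; risk in control = 118/495 = 0.23838.
Absolute risk reduction = 0.23838 − 0.16984 = 0.06854
NNT = 1 / ARR = 1 / 0.06854 = 14.590 → round up → 15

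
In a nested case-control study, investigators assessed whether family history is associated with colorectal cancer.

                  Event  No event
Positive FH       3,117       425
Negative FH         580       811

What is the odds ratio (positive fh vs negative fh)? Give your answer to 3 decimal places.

Cells: a = 3117, b = 425, c = 580, d = 811.
OR = (a·d)/(b·c) = (3117 × 811) / (425 × 580) = 2527887 / 246500 = 10.25512
The odds of colorectal cancer are about 10.26 times as high in the positive fh group.

10.255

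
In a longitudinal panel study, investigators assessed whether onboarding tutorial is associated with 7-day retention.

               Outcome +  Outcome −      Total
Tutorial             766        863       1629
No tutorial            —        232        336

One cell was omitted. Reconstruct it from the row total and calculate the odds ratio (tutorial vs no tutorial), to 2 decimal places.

1.98

The missing cell is in the unexposed row: 336 − 232 = 104.
So a = 766, b = 863, c = 104, d = 232.
OR = (a·d)/(b·c) = (766 × 232) / (863 × 104) = 177712 / 89752 = 1.98003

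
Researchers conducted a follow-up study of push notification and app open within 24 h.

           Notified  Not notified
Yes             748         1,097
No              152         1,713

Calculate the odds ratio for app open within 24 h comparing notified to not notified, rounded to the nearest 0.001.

Reading the table with exposure as columns: a = 748 (Notified, case), b = 152 (Notified, non-case), c = 1097 (Not notified, case), d = 1713.
OR = (a·d)/(b·c) = (748 × 1713) / (152 × 1097) = 1281324 / 166744 = 7.68438
The odds of app open within 24 h are about 7.68 times as high in the notified group.

7.684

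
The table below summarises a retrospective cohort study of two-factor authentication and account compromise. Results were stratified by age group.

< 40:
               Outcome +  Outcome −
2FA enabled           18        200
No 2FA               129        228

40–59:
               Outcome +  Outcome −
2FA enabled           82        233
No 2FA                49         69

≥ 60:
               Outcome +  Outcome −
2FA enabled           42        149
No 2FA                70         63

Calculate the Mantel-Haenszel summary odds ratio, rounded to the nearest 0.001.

0.274

OR_MH = Σ(aᵢdᵢ/nᵢ) / Σ(bᵢcᵢ/nᵢ), where nᵢ is the stratum total.
Stratum 1 (< 40): n = 575; a·d/n = 18·228/575 = 7.1374; b·c/n = 200·129/575 = 44.8696
Stratum 2 (40–59): n = 433; a·d/n = 82·69/433 = 13.0670; b·c/n = 233·49/433 = 26.3672
Stratum 3 (≥ 60): n = 324; a·d/n = 42·63/324 = 8.1667; b·c/n = 149·70/324 = 32.1914
OR_MH = (7.1374 + 13.0670 + 8.1667) / (44.8696 + 26.3672 + 32.1914) = 28.3710 / 103.4281 = 0.27431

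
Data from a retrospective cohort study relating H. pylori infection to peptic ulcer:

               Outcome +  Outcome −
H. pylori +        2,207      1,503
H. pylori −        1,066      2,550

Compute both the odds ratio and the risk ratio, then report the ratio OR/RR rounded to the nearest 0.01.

1.74

Cells: a = 2207, b = 1503, c = 1066, d = 2550.
OR = (2207·2550)/(1503·1066) = 5627850/1602198 = 3.51258
Risk in exposed = 2207/3710 = 0.59488; risk in unexposed = 1066/3616 = 0.29480; RR = 2.01790
OR/RR = 3.51258 / 2.01790 = 1.74071
The outcome is not rare, so the OR lies further from 1 than the RR.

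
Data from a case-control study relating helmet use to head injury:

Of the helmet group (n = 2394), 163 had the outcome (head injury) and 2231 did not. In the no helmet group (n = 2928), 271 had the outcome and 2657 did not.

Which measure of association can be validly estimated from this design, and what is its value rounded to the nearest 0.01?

From the description: a = 163, b = 2231, c = 271, d = 2657.
This is a case-control study: participants were sampled on outcome status, so risks in the source population cannot be estimated directly — relative risk is not valid here. The odds ratio is the appropriate measure.
OR = (a·d)/(b·c) = (163 × 2657) / (2231 × 271) = 433091 / 604601 = 0.71633

0.72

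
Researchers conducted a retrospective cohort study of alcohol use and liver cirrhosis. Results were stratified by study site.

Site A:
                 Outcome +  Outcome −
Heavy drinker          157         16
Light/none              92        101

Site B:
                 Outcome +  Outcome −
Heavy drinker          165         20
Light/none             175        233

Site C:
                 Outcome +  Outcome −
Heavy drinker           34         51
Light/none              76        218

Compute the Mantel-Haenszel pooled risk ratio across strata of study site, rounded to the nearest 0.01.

1.93

RR_MH = Σ(aᵢ·n₀ᵢ/nᵢ) / Σ(cᵢ·n₁ᵢ/nᵢ), with n₁ᵢ = aᵢ+bᵢ (exposed), n₀ᵢ = cᵢ+dᵢ (unexposed), nᵢ = n₁ᵢ+n₀ᵢ.
Stratum 1 (Site A): n₁ = 173, n₀ = 193, n = 366; a·n₀/n = 157·193/366 = 82.7896; c·n₁/n = 92·173/366 = 43.4863
Stratum 2 (Site B): n₁ = 185, n₀ = 408, n = 593; a·n₀/n = 165·408/593 = 113.5245; c·n₁/n = 175·185/593 = 54.5953
Stratum 3 (Site C): n₁ = 85, n₀ = 294, n = 379; a·n₀/n = 34·294/379 = 26.3747; c·n₁/n = 76·85/379 = 17.0449
RR_MH = (82.7896 + 113.5245 + 26.3747) / (43.4863 + 54.5953 + 17.0449) = 222.6887 / 115.1265 = 1.93430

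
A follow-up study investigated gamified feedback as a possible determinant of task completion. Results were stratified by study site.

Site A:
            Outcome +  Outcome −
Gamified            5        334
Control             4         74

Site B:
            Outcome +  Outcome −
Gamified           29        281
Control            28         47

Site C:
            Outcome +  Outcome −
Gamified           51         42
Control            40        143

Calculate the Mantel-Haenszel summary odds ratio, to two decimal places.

1.04

OR_MH = Σ(aᵢdᵢ/nᵢ) / Σ(bᵢcᵢ/nᵢ), where nᵢ is the stratum total.
Stratum 1 (Site A): n = 417; a·d/n = 5·74/417 = 0.8873; b·c/n = 334·4/417 = 3.2038
Stratum 2 (Site B): n = 385; a·d/n = 29·47/385 = 3.5403; b·c/n = 281·28/385 = 20.4364
Stratum 3 (Site C): n = 276; a·d/n = 51·143/276 = 26.4239; b·c/n = 42·40/276 = 6.0870
OR_MH = (0.8873 + 3.5403 + 26.4239) / (3.2038 + 20.4364 + 6.0870) = 30.8515 / 29.7272 = 1.03782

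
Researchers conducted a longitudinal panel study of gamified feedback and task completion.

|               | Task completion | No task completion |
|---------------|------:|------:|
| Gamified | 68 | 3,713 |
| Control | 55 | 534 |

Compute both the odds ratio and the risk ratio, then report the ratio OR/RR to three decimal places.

0.923

Cells: a = 68, b = 3713, c = 55, d = 534.
OR = (68·534)/(3713·55) = 36312/204215 = 0.17781
Risk in exposed = 68/3781 = 0.01798; risk in unexposed = 55/589 = 0.09338; RR = 0.19260
OR/RR = 0.17781 / 0.19260 = 0.92323
The outcome is rare in both groups, so OR ≈ RR (ratio near 1).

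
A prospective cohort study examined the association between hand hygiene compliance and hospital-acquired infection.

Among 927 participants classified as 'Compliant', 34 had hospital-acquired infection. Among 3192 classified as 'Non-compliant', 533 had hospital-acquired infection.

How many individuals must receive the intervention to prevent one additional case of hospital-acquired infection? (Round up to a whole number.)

8

Risk in treated group = 34/927 = 0.03668; risk in control = 533/3192 = 0.16698.
Absolute risk reduction = 0.16698 − 0.03668 = 0.13030
NNT = 1 / ARR = 1 / 0.13030 = 7.674 → round up → 8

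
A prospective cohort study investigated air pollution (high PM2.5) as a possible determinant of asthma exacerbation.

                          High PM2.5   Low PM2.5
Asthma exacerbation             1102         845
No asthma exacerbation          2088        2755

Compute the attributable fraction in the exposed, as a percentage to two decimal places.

32.05

Reading the table with exposure as columns: a = 1102 (High PM2.5, case), b = 2088 (High PM2.5, non-case), c = 845 (Low PM2.5, case), d = 2755.
Risk in exposed = 1102/3190 = 0.34545; risk in unexposed = 845/3600 = 0.23472.
RR = 0.34545/0.23472 = 1.47176
AR% = (RR − 1)/RR × 100 = (1.47176 − 1)/1.47176 × 100 = 32.0541%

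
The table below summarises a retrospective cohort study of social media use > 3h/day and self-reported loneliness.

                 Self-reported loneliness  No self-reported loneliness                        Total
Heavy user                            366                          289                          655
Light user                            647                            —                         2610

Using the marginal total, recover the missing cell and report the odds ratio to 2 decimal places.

3.84

The missing cell is in the unexposed row: 2610 − 647 = 1963.
So a = 366, b = 289, c = 647, d = 1963.
OR = (a·d)/(b·c) = (366 × 1963) / (289 × 647) = 718458 / 186983 = 3.84237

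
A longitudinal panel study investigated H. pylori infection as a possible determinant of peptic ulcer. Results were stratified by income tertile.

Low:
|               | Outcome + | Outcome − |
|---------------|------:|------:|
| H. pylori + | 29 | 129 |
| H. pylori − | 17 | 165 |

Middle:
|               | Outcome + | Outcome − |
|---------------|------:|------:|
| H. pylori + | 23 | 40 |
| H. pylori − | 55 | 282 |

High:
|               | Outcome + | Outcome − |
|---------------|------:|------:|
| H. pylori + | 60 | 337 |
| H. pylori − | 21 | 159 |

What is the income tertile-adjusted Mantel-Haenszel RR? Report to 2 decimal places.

RR_MH = Σ(aᵢ·n₀ᵢ/nᵢ) / Σ(cᵢ·n₁ᵢ/nᵢ), with n₁ᵢ = aᵢ+bᵢ (exposed), n₀ᵢ = cᵢ+dᵢ (unexposed), nᵢ = n₁ᵢ+n₀ᵢ.
Stratum 1 (Low): n₁ = 158, n₀ = 182, n = 340; a·n₀/n = 29·182/340 = 15.5235; c·n₁/n = 17·158/340 = 7.9000
Stratum 2 (Middle): n₁ = 63, n₀ = 337, n = 400; a·n₀/n = 23·337/400 = 19.3775; c·n₁/n = 55·63/400 = 8.6625
Stratum 3 (High): n₁ = 397, n₀ = 180, n = 577; a·n₀/n = 60·180/577 = 18.7175; c·n₁/n = 21·397/577 = 14.4489
RR_MH = (15.5235 + 19.3775 + 18.7175) / (7.9000 + 8.6625 + 14.4489) = 53.6185 / 31.0114 = 1.72900

1.73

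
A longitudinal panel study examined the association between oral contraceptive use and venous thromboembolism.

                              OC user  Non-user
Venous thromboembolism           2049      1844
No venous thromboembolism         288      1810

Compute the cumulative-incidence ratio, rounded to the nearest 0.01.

1.74

Reading the table with exposure as columns: a = 2049 (OC user, case), b = 288 (OC user, non-case), c = 1844 (Non-user, case), d = 1810.
Risk in exposed = 2049/2337 = 0.87677; risk in unexposed = 1844/3654 = 0.50465.
RR = 0.87677 / 0.50465 = 1.73736
The risk among the exposed is 1.74 times that among the unexposed.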